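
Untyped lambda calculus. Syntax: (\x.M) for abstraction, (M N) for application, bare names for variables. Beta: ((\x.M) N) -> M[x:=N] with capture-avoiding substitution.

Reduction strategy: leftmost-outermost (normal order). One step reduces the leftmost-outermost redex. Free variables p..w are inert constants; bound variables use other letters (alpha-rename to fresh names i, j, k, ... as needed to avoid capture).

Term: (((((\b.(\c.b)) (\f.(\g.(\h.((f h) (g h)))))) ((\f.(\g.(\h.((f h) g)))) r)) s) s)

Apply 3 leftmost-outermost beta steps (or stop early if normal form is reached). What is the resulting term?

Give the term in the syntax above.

Answer: ((\g.(\h.((s h) (g h)))) s)

Derivation:
Step 0: (((((\b.(\c.b)) (\f.(\g.(\h.((f h) (g h)))))) ((\f.(\g.(\h.((f h) g)))) r)) s) s)
Step 1: ((((\c.(\f.(\g.(\h.((f h) (g h)))))) ((\f.(\g.(\h.((f h) g)))) r)) s) s)
Step 2: (((\f.(\g.(\h.((f h) (g h))))) s) s)
Step 3: ((\g.(\h.((s h) (g h)))) s)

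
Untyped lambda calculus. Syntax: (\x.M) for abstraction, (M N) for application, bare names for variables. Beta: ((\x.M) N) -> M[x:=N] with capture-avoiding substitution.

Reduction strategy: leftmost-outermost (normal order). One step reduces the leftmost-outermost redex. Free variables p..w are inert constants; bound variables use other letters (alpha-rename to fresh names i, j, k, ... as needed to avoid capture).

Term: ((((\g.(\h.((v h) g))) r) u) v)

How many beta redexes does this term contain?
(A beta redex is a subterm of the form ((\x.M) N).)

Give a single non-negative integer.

Answer: 1

Derivation:
Term: ((((\g.(\h.((v h) g))) r) u) v)
  Redex: ((\g.(\h.((v h) g))) r)
Total redexes: 1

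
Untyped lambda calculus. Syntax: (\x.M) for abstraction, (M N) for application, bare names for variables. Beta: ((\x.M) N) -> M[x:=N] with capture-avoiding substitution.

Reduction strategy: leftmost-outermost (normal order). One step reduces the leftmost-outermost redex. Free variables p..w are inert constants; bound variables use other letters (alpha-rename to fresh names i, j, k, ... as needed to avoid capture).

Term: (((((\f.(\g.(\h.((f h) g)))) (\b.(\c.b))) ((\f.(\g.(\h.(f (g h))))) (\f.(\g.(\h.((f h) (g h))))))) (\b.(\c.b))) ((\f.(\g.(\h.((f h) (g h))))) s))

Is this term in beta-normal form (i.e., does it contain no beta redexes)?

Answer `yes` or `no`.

Answer: no

Derivation:
Term: (((((\f.(\g.(\h.((f h) g)))) (\b.(\c.b))) ((\f.(\g.(\h.(f (g h))))) (\f.(\g.(\h.((f h) (g h))))))) (\b.(\c.b))) ((\f.(\g.(\h.((f h) (g h))))) s))
Found 3 beta redex(es).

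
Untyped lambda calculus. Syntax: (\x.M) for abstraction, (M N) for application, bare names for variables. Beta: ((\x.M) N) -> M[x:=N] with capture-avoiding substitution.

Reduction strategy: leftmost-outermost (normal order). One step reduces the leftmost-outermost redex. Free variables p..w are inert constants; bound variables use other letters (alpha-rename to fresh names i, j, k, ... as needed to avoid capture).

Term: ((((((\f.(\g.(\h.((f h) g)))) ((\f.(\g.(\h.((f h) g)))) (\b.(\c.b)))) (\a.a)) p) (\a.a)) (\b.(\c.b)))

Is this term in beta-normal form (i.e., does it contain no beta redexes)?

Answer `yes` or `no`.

Term: ((((((\f.(\g.(\h.((f h) g)))) ((\f.(\g.(\h.((f h) g)))) (\b.(\c.b)))) (\a.a)) p) (\a.a)) (\b.(\c.b)))
Found 2 beta redex(es).

Answer: no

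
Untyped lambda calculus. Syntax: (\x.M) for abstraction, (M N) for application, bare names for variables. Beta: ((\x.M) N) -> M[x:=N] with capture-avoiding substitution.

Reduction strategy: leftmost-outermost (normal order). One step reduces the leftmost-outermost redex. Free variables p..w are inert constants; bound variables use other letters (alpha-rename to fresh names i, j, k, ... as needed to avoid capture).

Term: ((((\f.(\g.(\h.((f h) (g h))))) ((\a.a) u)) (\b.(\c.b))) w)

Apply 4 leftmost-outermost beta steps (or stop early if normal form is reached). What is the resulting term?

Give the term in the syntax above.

Step 0: ((((\f.(\g.(\h.((f h) (g h))))) ((\a.a) u)) (\b.(\c.b))) w)
Step 1: (((\g.(\h.((((\a.a) u) h) (g h)))) (\b.(\c.b))) w)
Step 2: ((\h.((((\a.a) u) h) ((\b.(\c.b)) h))) w)
Step 3: ((((\a.a) u) w) ((\b.(\c.b)) w))
Step 4: ((u w) ((\b.(\c.b)) w))

Answer: ((u w) ((\b.(\c.b)) w))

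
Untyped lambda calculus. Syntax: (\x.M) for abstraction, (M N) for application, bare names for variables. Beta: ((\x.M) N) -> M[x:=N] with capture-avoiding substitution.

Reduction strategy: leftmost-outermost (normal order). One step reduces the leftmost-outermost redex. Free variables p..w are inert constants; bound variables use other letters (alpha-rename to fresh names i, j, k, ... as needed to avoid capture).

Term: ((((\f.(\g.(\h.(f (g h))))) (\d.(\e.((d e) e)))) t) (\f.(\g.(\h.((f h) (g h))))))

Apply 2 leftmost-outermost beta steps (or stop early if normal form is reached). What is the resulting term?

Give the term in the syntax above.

Answer: ((\h.((\d.(\e.((d e) e))) (t h))) (\f.(\g.(\h.((f h) (g h))))))

Derivation:
Step 0: ((((\f.(\g.(\h.(f (g h))))) (\d.(\e.((d e) e)))) t) (\f.(\g.(\h.((f h) (g h))))))
Step 1: (((\g.(\h.((\d.(\e.((d e) e))) (g h)))) t) (\f.(\g.(\h.((f h) (g h))))))
Step 2: ((\h.((\d.(\e.((d e) e))) (t h))) (\f.(\g.(\h.((f h) (g h))))))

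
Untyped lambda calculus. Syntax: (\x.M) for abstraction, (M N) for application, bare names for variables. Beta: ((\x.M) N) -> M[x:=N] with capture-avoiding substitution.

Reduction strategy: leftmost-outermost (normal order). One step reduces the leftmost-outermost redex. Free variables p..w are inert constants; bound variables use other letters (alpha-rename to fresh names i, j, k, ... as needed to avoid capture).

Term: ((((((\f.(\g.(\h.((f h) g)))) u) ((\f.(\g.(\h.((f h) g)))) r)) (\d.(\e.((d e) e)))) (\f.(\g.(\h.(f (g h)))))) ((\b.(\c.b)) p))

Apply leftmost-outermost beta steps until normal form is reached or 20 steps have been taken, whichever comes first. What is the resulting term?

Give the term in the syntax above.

Answer: ((((u (\d.(\e.((d e) e)))) (\g.(\h.((r h) g)))) (\f.(\g.(\h.(f (g h)))))) (\c.p))

Derivation:
Step 0: ((((((\f.(\g.(\h.((f h) g)))) u) ((\f.(\g.(\h.((f h) g)))) r)) (\d.(\e.((d e) e)))) (\f.(\g.(\h.(f (g h)))))) ((\b.(\c.b)) p))
Step 1: (((((\g.(\h.((u h) g))) ((\f.(\g.(\h.((f h) g)))) r)) (\d.(\e.((d e) e)))) (\f.(\g.(\h.(f (g h)))))) ((\b.(\c.b)) p))
Step 2: ((((\h.((u h) ((\f.(\g.(\h.((f h) g)))) r))) (\d.(\e.((d e) e)))) (\f.(\g.(\h.(f (g h)))))) ((\b.(\c.b)) p))
Step 3: ((((u (\d.(\e.((d e) e)))) ((\f.(\g.(\h.((f h) g)))) r)) (\f.(\g.(\h.(f (g h)))))) ((\b.(\c.b)) p))
Step 4: ((((u (\d.(\e.((d e) e)))) (\g.(\h.((r h) g)))) (\f.(\g.(\h.(f (g h)))))) ((\b.(\c.b)) p))
Step 5: ((((u (\d.(\e.((d e) e)))) (\g.(\h.((r h) g)))) (\f.(\g.(\h.(f (g h)))))) (\c.p))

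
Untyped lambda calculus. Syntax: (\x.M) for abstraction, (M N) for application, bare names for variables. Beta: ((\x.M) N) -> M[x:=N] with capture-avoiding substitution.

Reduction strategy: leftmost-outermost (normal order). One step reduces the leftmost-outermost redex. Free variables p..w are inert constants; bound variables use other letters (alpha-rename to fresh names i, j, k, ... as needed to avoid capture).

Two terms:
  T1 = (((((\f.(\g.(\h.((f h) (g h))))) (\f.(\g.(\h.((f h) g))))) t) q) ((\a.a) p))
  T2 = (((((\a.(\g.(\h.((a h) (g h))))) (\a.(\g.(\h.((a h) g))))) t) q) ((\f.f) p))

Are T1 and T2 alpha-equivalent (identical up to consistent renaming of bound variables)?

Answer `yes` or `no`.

Answer: yes

Derivation:
Term 1: (((((\f.(\g.(\h.((f h) (g h))))) (\f.(\g.(\h.((f h) g))))) t) q) ((\a.a) p))
Term 2: (((((\a.(\g.(\h.((a h) (g h))))) (\a.(\g.(\h.((a h) g))))) t) q) ((\f.f) p))
Alpha-equivalence: compare structure up to binder renaming.
Result: True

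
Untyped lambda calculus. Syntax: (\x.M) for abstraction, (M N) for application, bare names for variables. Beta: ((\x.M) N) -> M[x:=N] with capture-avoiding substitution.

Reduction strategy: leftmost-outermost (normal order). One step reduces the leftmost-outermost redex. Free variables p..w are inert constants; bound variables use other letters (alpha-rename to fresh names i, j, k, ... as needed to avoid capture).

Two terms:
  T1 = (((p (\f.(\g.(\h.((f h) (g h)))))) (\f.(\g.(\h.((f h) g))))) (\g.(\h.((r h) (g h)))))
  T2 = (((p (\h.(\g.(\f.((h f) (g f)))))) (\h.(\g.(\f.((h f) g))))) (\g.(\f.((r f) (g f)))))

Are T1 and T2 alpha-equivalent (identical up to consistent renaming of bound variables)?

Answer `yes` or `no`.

Answer: yes

Derivation:
Term 1: (((p (\f.(\g.(\h.((f h) (g h)))))) (\f.(\g.(\h.((f h) g))))) (\g.(\h.((r h) (g h)))))
Term 2: (((p (\h.(\g.(\f.((h f) (g f)))))) (\h.(\g.(\f.((h f) g))))) (\g.(\f.((r f) (g f)))))
Alpha-equivalence: compare structure up to binder renaming.
Result: True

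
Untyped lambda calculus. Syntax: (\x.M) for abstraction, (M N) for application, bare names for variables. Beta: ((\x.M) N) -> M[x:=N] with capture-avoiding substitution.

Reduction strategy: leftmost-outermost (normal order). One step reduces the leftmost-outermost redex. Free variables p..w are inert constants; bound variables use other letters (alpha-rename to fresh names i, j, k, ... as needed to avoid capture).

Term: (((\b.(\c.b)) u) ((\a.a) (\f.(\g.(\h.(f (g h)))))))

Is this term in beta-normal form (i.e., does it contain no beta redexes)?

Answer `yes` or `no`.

Answer: no

Derivation:
Term: (((\b.(\c.b)) u) ((\a.a) (\f.(\g.(\h.(f (g h)))))))
Found 2 beta redex(es).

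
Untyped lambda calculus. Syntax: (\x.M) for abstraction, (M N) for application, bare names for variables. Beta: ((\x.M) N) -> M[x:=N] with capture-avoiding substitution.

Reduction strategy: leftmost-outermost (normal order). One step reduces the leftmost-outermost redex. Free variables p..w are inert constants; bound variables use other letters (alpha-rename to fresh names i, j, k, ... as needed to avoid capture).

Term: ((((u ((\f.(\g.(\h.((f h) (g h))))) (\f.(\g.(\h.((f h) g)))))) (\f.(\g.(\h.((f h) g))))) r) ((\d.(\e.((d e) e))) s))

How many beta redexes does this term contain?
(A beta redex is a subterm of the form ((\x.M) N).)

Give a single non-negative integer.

Answer: 2

Derivation:
Term: ((((u ((\f.(\g.(\h.((f h) (g h))))) (\f.(\g.(\h.((f h) g)))))) (\f.(\g.(\h.((f h) g))))) r) ((\d.(\e.((d e) e))) s))
  Redex: ((\f.(\g.(\h.((f h) (g h))))) (\f.(\g.(\h.((f h) g)))))
  Redex: ((\d.(\e.((d e) e))) s)
Total redexes: 2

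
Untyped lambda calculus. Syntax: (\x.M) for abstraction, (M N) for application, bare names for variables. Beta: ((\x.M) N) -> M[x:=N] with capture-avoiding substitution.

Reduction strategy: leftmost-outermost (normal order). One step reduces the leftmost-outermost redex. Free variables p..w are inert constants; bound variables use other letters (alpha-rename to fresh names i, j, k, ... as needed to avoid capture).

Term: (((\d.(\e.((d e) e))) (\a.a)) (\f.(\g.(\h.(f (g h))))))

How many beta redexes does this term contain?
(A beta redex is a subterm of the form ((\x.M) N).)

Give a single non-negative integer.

Term: (((\d.(\e.((d e) e))) (\a.a)) (\f.(\g.(\h.(f (g h))))))
  Redex: ((\d.(\e.((d e) e))) (\a.a))
Total redexes: 1

Answer: 1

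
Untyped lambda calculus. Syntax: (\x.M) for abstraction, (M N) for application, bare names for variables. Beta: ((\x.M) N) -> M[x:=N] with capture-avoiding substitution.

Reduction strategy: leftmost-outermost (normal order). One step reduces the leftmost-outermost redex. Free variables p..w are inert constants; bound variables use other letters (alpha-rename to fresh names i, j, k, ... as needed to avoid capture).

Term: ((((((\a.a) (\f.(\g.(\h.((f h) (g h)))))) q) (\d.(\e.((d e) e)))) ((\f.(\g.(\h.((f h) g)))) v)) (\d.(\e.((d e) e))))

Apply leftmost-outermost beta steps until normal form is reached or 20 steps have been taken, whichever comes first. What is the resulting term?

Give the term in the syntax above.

Step 0: ((((((\a.a) (\f.(\g.(\h.((f h) (g h)))))) q) (\d.(\e.((d e) e)))) ((\f.(\g.(\h.((f h) g)))) v)) (\d.(\e.((d e) e))))
Step 1: (((((\f.(\g.(\h.((f h) (g h))))) q) (\d.(\e.((d e) e)))) ((\f.(\g.(\h.((f h) g)))) v)) (\d.(\e.((d e) e))))
Step 2: ((((\g.(\h.((q h) (g h)))) (\d.(\e.((d e) e)))) ((\f.(\g.(\h.((f h) g)))) v)) (\d.(\e.((d e) e))))
Step 3: (((\h.((q h) ((\d.(\e.((d e) e))) h))) ((\f.(\g.(\h.((f h) g)))) v)) (\d.(\e.((d e) e))))
Step 4: (((q ((\f.(\g.(\h.((f h) g)))) v)) ((\d.(\e.((d e) e))) ((\f.(\g.(\h.((f h) g)))) v))) (\d.(\e.((d e) e))))
Step 5: (((q (\g.(\h.((v h) g)))) ((\d.(\e.((d e) e))) ((\f.(\g.(\h.((f h) g)))) v))) (\d.(\e.((d e) e))))
Step 6: (((q (\g.(\h.((v h) g)))) (\e.((((\f.(\g.(\h.((f h) g)))) v) e) e))) (\d.(\e.((d e) e))))
Step 7: (((q (\g.(\h.((v h) g)))) (\e.(((\g.(\h.((v h) g))) e) e))) (\d.(\e.((d e) e))))
Step 8: (((q (\g.(\h.((v h) g)))) (\e.((\h.((v h) e)) e))) (\d.(\e.((d e) e))))
Step 9: (((q (\g.(\h.((v h) g)))) (\e.((v e) e))) (\d.(\e.((d e) e))))

Answer: (((q (\g.(\h.((v h) g)))) (\e.((v e) e))) (\d.(\e.((d e) e))))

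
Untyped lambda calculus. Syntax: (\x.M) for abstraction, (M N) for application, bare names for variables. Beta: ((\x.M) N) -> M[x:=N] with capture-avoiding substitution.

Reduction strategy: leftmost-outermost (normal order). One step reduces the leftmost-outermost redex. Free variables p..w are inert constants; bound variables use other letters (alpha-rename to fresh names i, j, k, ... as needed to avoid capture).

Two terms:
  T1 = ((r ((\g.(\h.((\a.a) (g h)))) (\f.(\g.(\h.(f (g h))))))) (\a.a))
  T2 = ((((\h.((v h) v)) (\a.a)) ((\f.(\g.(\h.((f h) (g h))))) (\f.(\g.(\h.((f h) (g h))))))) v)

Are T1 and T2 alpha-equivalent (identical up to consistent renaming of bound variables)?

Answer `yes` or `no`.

Answer: no

Derivation:
Term 1: ((r ((\g.(\h.((\a.a) (g h)))) (\f.(\g.(\h.(f (g h))))))) (\a.a))
Term 2: ((((\h.((v h) v)) (\a.a)) ((\f.(\g.(\h.((f h) (g h))))) (\f.(\g.(\h.((f h) (g h))))))) v)
Alpha-equivalence: compare structure up to binder renaming.
Result: False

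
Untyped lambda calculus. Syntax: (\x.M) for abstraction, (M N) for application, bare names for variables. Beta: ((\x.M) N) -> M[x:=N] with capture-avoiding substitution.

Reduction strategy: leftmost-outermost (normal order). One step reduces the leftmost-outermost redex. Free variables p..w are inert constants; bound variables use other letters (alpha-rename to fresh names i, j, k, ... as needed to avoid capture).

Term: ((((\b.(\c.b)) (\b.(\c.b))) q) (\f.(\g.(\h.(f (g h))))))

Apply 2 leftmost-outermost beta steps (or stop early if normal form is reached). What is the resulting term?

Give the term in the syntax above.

Step 0: ((((\b.(\c.b)) (\b.(\c.b))) q) (\f.(\g.(\h.(f (g h))))))
Step 1: (((\c.(\b.(\c.b))) q) (\f.(\g.(\h.(f (g h))))))
Step 2: ((\b.(\c.b)) (\f.(\g.(\h.(f (g h))))))

Answer: ((\b.(\c.b)) (\f.(\g.(\h.(f (g h))))))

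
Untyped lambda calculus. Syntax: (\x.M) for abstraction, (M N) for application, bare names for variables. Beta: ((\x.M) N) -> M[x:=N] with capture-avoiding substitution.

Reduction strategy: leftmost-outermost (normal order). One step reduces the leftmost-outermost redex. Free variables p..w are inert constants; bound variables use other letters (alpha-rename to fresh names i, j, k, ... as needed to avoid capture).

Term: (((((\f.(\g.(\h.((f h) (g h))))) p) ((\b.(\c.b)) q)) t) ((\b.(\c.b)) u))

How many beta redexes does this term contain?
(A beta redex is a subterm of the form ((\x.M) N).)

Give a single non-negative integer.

Term: (((((\f.(\g.(\h.((f h) (g h))))) p) ((\b.(\c.b)) q)) t) ((\b.(\c.b)) u))
  Redex: ((\f.(\g.(\h.((f h) (g h))))) p)
  Redex: ((\b.(\c.b)) q)
  Redex: ((\b.(\c.b)) u)
Total redexes: 3

Answer: 3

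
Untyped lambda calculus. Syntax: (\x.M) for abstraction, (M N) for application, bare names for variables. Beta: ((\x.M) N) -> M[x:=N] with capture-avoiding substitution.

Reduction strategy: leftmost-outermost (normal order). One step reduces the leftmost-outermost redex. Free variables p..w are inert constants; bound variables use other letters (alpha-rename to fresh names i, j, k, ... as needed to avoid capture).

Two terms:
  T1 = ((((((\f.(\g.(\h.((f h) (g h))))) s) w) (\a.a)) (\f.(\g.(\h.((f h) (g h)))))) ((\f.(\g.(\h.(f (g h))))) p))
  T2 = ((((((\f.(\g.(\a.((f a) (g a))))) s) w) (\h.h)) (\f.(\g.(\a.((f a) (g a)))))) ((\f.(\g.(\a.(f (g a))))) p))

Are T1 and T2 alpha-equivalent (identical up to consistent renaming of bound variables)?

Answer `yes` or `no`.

Term 1: ((((((\f.(\g.(\h.((f h) (g h))))) s) w) (\a.a)) (\f.(\g.(\h.((f h) (g h)))))) ((\f.(\g.(\h.(f (g h))))) p))
Term 2: ((((((\f.(\g.(\a.((f a) (g a))))) s) w) (\h.h)) (\f.(\g.(\a.((f a) (g a)))))) ((\f.(\g.(\a.(f (g a))))) p))
Alpha-equivalence: compare structure up to binder renaming.
Result: True

Answer: yes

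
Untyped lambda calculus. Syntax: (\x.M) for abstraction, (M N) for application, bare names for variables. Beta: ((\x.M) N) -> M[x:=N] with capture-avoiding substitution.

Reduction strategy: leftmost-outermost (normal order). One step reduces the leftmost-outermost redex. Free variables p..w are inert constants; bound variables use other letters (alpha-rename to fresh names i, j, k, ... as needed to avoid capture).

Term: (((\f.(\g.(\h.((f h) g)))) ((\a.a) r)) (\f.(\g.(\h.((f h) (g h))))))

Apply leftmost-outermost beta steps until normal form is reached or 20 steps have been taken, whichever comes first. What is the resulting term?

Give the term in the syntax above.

Answer: (\h.((r h) (\f.(\g.(\h.((f h) (g h)))))))

Derivation:
Step 0: (((\f.(\g.(\h.((f h) g)))) ((\a.a) r)) (\f.(\g.(\h.((f h) (g h))))))
Step 1: ((\g.(\h.((((\a.a) r) h) g))) (\f.(\g.(\h.((f h) (g h))))))
Step 2: (\h.((((\a.a) r) h) (\f.(\g.(\h.((f h) (g h)))))))
Step 3: (\h.((r h) (\f.(\g.(\h.((f h) (g h)))))))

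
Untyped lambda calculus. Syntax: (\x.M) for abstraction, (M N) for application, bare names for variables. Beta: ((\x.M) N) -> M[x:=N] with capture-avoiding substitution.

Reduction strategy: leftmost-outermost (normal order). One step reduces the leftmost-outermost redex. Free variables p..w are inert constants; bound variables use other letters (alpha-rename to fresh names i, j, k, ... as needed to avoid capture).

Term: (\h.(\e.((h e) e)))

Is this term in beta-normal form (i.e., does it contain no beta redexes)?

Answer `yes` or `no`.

Answer: yes

Derivation:
Term: (\h.(\e.((h e) e)))
No beta redexes found.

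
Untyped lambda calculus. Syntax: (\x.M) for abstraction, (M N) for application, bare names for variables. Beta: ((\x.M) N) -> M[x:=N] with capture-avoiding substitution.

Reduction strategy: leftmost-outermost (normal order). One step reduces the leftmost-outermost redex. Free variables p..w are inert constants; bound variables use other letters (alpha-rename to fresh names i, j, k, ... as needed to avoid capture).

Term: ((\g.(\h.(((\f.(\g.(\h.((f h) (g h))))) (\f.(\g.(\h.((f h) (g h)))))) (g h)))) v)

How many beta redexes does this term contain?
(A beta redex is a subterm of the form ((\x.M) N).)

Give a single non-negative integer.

Answer: 2

Derivation:
Term: ((\g.(\h.(((\f.(\g.(\h.((f h) (g h))))) (\f.(\g.(\h.((f h) (g h)))))) (g h)))) v)
  Redex: ((\g.(\h.(((\f.(\g.(\h.((f h) (g h))))) (\f.(\g.(\h.((f h) (g h)))))) (g h)))) v)
  Redex: ((\f.(\g.(\h.((f h) (g h))))) (\f.(\g.(\h.((f h) (g h))))))
Total redexes: 2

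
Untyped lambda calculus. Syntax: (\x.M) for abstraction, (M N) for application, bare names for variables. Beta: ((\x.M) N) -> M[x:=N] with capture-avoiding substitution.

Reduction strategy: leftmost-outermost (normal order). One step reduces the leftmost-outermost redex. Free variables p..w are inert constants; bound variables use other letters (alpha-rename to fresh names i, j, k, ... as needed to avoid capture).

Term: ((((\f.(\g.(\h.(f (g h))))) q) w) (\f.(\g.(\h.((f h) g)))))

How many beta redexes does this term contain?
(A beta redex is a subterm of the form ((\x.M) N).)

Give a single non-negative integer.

Answer: 1

Derivation:
Term: ((((\f.(\g.(\h.(f (g h))))) q) w) (\f.(\g.(\h.((f h) g)))))
  Redex: ((\f.(\g.(\h.(f (g h))))) q)
Total redexes: 1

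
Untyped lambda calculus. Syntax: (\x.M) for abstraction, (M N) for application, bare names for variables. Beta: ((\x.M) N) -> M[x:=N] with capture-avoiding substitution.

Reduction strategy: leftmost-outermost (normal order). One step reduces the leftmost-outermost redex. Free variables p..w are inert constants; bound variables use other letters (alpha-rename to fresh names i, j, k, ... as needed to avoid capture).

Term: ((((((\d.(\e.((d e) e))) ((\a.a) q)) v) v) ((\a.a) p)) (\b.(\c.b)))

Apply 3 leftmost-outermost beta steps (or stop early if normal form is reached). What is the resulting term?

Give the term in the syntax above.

Answer: (((((q v) v) v) ((\a.a) p)) (\b.(\c.b)))

Derivation:
Step 0: ((((((\d.(\e.((d e) e))) ((\a.a) q)) v) v) ((\a.a) p)) (\b.(\c.b)))
Step 1: (((((\e.((((\a.a) q) e) e)) v) v) ((\a.a) p)) (\b.(\c.b)))
Step 2: (((((((\a.a) q) v) v) v) ((\a.a) p)) (\b.(\c.b)))
Step 3: (((((q v) v) v) ((\a.a) p)) (\b.(\c.b)))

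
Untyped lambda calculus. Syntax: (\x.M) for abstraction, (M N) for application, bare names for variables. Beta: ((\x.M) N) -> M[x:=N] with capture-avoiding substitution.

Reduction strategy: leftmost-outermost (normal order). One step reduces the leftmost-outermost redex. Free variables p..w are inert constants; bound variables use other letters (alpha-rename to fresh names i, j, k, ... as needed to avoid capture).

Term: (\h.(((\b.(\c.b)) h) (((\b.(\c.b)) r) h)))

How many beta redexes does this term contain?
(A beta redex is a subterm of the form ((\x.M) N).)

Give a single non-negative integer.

Term: (\h.(((\b.(\c.b)) h) (((\b.(\c.b)) r) h)))
  Redex: ((\b.(\c.b)) h)
  Redex: ((\b.(\c.b)) r)
Total redexes: 2

Answer: 2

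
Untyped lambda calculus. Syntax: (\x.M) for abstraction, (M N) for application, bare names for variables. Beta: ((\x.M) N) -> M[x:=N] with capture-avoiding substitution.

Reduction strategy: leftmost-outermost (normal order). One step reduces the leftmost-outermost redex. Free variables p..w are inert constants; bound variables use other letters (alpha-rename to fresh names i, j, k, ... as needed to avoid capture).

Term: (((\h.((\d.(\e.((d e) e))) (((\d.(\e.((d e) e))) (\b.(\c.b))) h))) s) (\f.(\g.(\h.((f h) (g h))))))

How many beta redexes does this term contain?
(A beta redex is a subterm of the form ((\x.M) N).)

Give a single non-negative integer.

Answer: 3

Derivation:
Term: (((\h.((\d.(\e.((d e) e))) (((\d.(\e.((d e) e))) (\b.(\c.b))) h))) s) (\f.(\g.(\h.((f h) (g h))))))
  Redex: ((\h.((\d.(\e.((d e) e))) (((\d.(\e.((d e) e))) (\b.(\c.b))) h))) s)
  Redex: ((\d.(\e.((d e) e))) (((\d.(\e.((d e) e))) (\b.(\c.b))) h))
  Redex: ((\d.(\e.((d e) e))) (\b.(\c.b)))
Total redexes: 3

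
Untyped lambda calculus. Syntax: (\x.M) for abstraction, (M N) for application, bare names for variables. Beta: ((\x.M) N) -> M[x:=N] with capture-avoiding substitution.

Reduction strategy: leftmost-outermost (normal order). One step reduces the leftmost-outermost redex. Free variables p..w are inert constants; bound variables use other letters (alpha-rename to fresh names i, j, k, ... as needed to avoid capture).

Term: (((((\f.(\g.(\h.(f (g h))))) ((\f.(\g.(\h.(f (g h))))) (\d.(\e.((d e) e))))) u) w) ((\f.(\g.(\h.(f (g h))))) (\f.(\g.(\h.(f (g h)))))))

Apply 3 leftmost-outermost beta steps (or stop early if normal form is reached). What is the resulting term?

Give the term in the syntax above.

Step 0: (((((\f.(\g.(\h.(f (g h))))) ((\f.(\g.(\h.(f (g h))))) (\d.(\e.((d e) e))))) u) w) ((\f.(\g.(\h.(f (g h))))) (\f.(\g.(\h.(f (g h)))))))
Step 1: ((((\g.(\h.(((\f.(\g.(\h.(f (g h))))) (\d.(\e.((d e) e)))) (g h)))) u) w) ((\f.(\g.(\h.(f (g h))))) (\f.(\g.(\h.(f (g h)))))))
Step 2: (((\h.(((\f.(\g.(\h.(f (g h))))) (\d.(\e.((d e) e)))) (u h))) w) ((\f.(\g.(\h.(f (g h))))) (\f.(\g.(\h.(f (g h)))))))
Step 3: ((((\f.(\g.(\h.(f (g h))))) (\d.(\e.((d e) e)))) (u w)) ((\f.(\g.(\h.(f (g h))))) (\f.(\g.(\h.(f (g h)))))))

Answer: ((((\f.(\g.(\h.(f (g h))))) (\d.(\e.((d e) e)))) (u w)) ((\f.(\g.(\h.(f (g h))))) (\f.(\g.(\h.(f (g h)))))))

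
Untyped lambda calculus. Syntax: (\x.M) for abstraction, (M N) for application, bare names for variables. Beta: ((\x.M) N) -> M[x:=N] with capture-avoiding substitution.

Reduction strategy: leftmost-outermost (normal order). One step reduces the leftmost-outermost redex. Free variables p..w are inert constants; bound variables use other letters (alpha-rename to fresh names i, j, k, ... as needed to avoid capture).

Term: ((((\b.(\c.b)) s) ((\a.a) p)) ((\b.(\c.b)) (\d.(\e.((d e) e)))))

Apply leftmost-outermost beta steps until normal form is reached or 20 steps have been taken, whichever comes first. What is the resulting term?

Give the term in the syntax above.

Step 0: ((((\b.(\c.b)) s) ((\a.a) p)) ((\b.(\c.b)) (\d.(\e.((d e) e)))))
Step 1: (((\c.s) ((\a.a) p)) ((\b.(\c.b)) (\d.(\e.((d e) e)))))
Step 2: (s ((\b.(\c.b)) (\d.(\e.((d e) e)))))
Step 3: (s (\c.(\d.(\e.((d e) e)))))

Answer: (s (\c.(\d.(\e.((d e) e)))))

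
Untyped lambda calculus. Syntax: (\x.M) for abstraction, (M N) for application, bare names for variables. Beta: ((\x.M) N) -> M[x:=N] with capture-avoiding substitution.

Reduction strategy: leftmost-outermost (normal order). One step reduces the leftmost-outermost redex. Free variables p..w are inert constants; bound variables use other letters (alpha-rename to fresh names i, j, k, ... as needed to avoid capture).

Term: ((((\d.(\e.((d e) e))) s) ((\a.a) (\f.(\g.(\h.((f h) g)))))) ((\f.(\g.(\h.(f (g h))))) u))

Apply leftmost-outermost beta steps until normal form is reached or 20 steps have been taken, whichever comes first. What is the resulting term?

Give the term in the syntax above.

Step 0: ((((\d.(\e.((d e) e))) s) ((\a.a) (\f.(\g.(\h.((f h) g)))))) ((\f.(\g.(\h.(f (g h))))) u))
Step 1: (((\e.((s e) e)) ((\a.a) (\f.(\g.(\h.((f h) g)))))) ((\f.(\g.(\h.(f (g h))))) u))
Step 2: (((s ((\a.a) (\f.(\g.(\h.((f h) g)))))) ((\a.a) (\f.(\g.(\h.((f h) g)))))) ((\f.(\g.(\h.(f (g h))))) u))
Step 3: (((s (\f.(\g.(\h.((f h) g))))) ((\a.a) (\f.(\g.(\h.((f h) g)))))) ((\f.(\g.(\h.(f (g h))))) u))
Step 4: (((s (\f.(\g.(\h.((f h) g))))) (\f.(\g.(\h.((f h) g))))) ((\f.(\g.(\h.(f (g h))))) u))
Step 5: (((s (\f.(\g.(\h.((f h) g))))) (\f.(\g.(\h.((f h) g))))) (\g.(\h.(u (g h)))))

Answer: (((s (\f.(\g.(\h.((f h) g))))) (\f.(\g.(\h.((f h) g))))) (\g.(\h.(u (g h)))))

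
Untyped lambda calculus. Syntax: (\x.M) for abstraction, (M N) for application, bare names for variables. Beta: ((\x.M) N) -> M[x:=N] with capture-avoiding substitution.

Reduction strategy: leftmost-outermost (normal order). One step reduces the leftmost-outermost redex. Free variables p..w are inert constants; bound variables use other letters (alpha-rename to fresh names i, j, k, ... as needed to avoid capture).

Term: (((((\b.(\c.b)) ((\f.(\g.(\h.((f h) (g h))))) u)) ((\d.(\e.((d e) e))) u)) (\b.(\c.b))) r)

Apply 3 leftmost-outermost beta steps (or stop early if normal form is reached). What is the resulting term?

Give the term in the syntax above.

Step 0: (((((\b.(\c.b)) ((\f.(\g.(\h.((f h) (g h))))) u)) ((\d.(\e.((d e) e))) u)) (\b.(\c.b))) r)
Step 1: ((((\c.((\f.(\g.(\h.((f h) (g h))))) u)) ((\d.(\e.((d e) e))) u)) (\b.(\c.b))) r)
Step 2: ((((\f.(\g.(\h.((f h) (g h))))) u) (\b.(\c.b))) r)
Step 3: (((\g.(\h.((u h) (g h)))) (\b.(\c.b))) r)

Answer: (((\g.(\h.((u h) (g h)))) (\b.(\c.b))) r)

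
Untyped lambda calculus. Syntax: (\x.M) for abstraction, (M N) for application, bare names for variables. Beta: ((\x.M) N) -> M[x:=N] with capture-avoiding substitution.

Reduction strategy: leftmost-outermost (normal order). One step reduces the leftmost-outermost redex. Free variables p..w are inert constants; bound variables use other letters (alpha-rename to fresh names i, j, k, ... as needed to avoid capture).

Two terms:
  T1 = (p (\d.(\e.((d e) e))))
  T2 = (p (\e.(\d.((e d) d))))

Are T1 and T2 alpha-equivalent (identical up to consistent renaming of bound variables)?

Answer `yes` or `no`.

Answer: yes

Derivation:
Term 1: (p (\d.(\e.((d e) e))))
Term 2: (p (\e.(\d.((e d) d))))
Alpha-equivalence: compare structure up to binder renaming.
Result: True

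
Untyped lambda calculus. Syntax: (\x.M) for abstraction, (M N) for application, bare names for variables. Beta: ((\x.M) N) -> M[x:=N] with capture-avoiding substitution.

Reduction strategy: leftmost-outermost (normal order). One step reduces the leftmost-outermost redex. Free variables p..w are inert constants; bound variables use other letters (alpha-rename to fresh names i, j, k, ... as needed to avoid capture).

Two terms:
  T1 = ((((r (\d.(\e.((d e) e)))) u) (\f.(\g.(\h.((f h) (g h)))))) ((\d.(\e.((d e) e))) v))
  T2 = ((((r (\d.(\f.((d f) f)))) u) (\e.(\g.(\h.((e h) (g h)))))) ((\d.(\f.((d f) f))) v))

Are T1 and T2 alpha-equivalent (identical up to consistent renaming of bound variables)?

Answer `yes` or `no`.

Term 1: ((((r (\d.(\e.((d e) e)))) u) (\f.(\g.(\h.((f h) (g h)))))) ((\d.(\e.((d e) e))) v))
Term 2: ((((r (\d.(\f.((d f) f)))) u) (\e.(\g.(\h.((e h) (g h)))))) ((\d.(\f.((d f) f))) v))
Alpha-equivalence: compare structure up to binder renaming.
Result: True

Answer: yes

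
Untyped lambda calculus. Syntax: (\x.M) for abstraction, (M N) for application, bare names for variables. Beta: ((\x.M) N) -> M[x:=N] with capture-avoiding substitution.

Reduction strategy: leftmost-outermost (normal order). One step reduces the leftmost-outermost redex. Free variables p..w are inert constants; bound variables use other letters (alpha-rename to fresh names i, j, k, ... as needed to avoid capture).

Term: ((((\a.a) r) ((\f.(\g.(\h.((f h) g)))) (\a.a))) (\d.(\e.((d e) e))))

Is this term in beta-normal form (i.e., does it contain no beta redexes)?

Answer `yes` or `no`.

Term: ((((\a.a) r) ((\f.(\g.(\h.((f h) g)))) (\a.a))) (\d.(\e.((d e) e))))
Found 2 beta redex(es).

Answer: no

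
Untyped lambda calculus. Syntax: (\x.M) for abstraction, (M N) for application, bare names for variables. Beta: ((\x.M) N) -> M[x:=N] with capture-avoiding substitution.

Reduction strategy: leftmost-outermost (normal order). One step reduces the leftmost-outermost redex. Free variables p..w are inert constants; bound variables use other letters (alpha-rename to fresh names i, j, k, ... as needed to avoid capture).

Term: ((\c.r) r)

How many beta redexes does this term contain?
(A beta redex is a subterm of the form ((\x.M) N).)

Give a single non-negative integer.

Term: ((\c.r) r)
  Redex: ((\c.r) r)
Total redexes: 1

Answer: 1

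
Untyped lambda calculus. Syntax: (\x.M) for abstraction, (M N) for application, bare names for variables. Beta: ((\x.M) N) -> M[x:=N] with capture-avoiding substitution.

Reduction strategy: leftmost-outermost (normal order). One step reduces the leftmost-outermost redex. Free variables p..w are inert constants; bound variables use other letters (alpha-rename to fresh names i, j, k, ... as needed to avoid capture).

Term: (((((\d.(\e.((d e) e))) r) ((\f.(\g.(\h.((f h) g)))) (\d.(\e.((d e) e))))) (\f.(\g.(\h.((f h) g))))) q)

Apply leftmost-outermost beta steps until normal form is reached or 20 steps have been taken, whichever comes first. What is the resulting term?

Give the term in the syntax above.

Step 0: (((((\d.(\e.((d e) e))) r) ((\f.(\g.(\h.((f h) g)))) (\d.(\e.((d e) e))))) (\f.(\g.(\h.((f h) g))))) q)
Step 1: ((((\e.((r e) e)) ((\f.(\g.(\h.((f h) g)))) (\d.(\e.((d e) e))))) (\f.(\g.(\h.((f h) g))))) q)
Step 2: ((((r ((\f.(\g.(\h.((f h) g)))) (\d.(\e.((d e) e))))) ((\f.(\g.(\h.((f h) g)))) (\d.(\e.((d e) e))))) (\f.(\g.(\h.((f h) g))))) q)
Step 3: ((((r (\g.(\h.(((\d.(\e.((d e) e))) h) g)))) ((\f.(\g.(\h.((f h) g)))) (\d.(\e.((d e) e))))) (\f.(\g.(\h.((f h) g))))) q)
Step 4: ((((r (\g.(\h.((\e.((h e) e)) g)))) ((\f.(\g.(\h.((f h) g)))) (\d.(\e.((d e) e))))) (\f.(\g.(\h.((f h) g))))) q)
Step 5: ((((r (\g.(\h.((h g) g)))) ((\f.(\g.(\h.((f h) g)))) (\d.(\e.((d e) e))))) (\f.(\g.(\h.((f h) g))))) q)
Step 6: ((((r (\g.(\h.((h g) g)))) (\g.(\h.(((\d.(\e.((d e) e))) h) g)))) (\f.(\g.(\h.((f h) g))))) q)
Step 7: ((((r (\g.(\h.((h g) g)))) (\g.(\h.((\e.((h e) e)) g)))) (\f.(\g.(\h.((f h) g))))) q)
Step 8: ((((r (\g.(\h.((h g) g)))) (\g.(\h.((h g) g)))) (\f.(\g.(\h.((f h) g))))) q)

Answer: ((((r (\g.(\h.((h g) g)))) (\g.(\h.((h g) g)))) (\f.(\g.(\h.((f h) g))))) q)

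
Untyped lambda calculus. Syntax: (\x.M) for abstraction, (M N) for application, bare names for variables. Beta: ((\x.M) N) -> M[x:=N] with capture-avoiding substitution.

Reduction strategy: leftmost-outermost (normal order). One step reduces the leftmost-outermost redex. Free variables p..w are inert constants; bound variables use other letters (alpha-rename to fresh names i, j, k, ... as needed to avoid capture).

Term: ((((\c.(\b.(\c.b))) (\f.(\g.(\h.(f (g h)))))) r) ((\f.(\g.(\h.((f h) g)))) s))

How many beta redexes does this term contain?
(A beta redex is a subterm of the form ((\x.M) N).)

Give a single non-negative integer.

Answer: 2

Derivation:
Term: ((((\c.(\b.(\c.b))) (\f.(\g.(\h.(f (g h)))))) r) ((\f.(\g.(\h.((f h) g)))) s))
  Redex: ((\c.(\b.(\c.b))) (\f.(\g.(\h.(f (g h))))))
  Redex: ((\f.(\g.(\h.((f h) g)))) s)
Total redexes: 2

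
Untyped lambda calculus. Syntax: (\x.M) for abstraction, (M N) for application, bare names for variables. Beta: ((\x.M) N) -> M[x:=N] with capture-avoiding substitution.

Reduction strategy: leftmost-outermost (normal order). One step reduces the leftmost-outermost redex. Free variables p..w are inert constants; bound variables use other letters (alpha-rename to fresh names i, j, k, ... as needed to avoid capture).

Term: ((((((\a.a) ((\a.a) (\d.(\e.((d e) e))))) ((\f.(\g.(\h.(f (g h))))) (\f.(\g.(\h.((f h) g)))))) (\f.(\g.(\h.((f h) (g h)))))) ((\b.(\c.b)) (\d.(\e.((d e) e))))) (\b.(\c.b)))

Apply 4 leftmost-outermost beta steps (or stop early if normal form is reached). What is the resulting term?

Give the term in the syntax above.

Step 0: ((((((\a.a) ((\a.a) (\d.(\e.((d e) e))))) ((\f.(\g.(\h.(f (g h))))) (\f.(\g.(\h.((f h) g)))))) (\f.(\g.(\h.((f h) (g h)))))) ((\b.(\c.b)) (\d.(\e.((d e) e))))) (\b.(\c.b)))
Step 1: ((((((\a.a) (\d.(\e.((d e) e)))) ((\f.(\g.(\h.(f (g h))))) (\f.(\g.(\h.((f h) g)))))) (\f.(\g.(\h.((f h) (g h)))))) ((\b.(\c.b)) (\d.(\e.((d e) e))))) (\b.(\c.b)))
Step 2: (((((\d.(\e.((d e) e))) ((\f.(\g.(\h.(f (g h))))) (\f.(\g.(\h.((f h) g)))))) (\f.(\g.(\h.((f h) (g h)))))) ((\b.(\c.b)) (\d.(\e.((d e) e))))) (\b.(\c.b)))
Step 3: ((((\e.((((\f.(\g.(\h.(f (g h))))) (\f.(\g.(\h.((f h) g))))) e) e)) (\f.(\g.(\h.((f h) (g h)))))) ((\b.(\c.b)) (\d.(\e.((d e) e))))) (\b.(\c.b)))
Step 4: ((((((\f.(\g.(\h.(f (g h))))) (\f.(\g.(\h.((f h) g))))) (\f.(\g.(\h.((f h) (g h)))))) (\f.(\g.(\h.((f h) (g h)))))) ((\b.(\c.b)) (\d.(\e.((d e) e))))) (\b.(\c.b)))

Answer: ((((((\f.(\g.(\h.(f (g h))))) (\f.(\g.(\h.((f h) g))))) (\f.(\g.(\h.((f h) (g h)))))) (\f.(\g.(\h.((f h) (g h)))))) ((\b.(\c.b)) (\d.(\e.((d e) e))))) (\b.(\c.b)))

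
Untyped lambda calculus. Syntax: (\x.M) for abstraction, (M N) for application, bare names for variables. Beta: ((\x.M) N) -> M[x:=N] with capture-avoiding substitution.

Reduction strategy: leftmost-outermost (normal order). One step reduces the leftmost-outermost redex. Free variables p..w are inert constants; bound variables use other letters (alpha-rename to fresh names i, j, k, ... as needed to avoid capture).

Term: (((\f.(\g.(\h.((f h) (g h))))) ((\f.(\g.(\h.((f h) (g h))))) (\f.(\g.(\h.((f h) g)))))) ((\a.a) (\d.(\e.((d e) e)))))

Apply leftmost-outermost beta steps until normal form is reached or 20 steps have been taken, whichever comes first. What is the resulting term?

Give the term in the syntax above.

Step 0: (((\f.(\g.(\h.((f h) (g h))))) ((\f.(\g.(\h.((f h) (g h))))) (\f.(\g.(\h.((f h) g)))))) ((\a.a) (\d.(\e.((d e) e)))))
Step 1: ((\g.(\h.((((\f.(\g.(\h.((f h) (g h))))) (\f.(\g.(\h.((f h) g))))) h) (g h)))) ((\a.a) (\d.(\e.((d e) e)))))
Step 2: (\h.((((\f.(\g.(\h.((f h) (g h))))) (\f.(\g.(\h.((f h) g))))) h) (((\a.a) (\d.(\e.((d e) e)))) h)))
Step 3: (\h.(((\g.(\h.(((\f.(\g.(\h.((f h) g)))) h) (g h)))) h) (((\a.a) (\d.(\e.((d e) e)))) h)))
Step 4: (\h.((\i.(((\f.(\g.(\h.((f h) g)))) i) (h i))) (((\a.a) (\d.(\e.((d e) e)))) h)))
Step 5: (\h.(((\f.(\g.(\h.((f h) g)))) (((\a.a) (\d.(\e.((d e) e)))) h)) (h (((\a.a) (\d.(\e.((d e) e)))) h))))
Step 6: (\h.((\g.(\i.(((((\a.a) (\d.(\e.((d e) e)))) h) i) g))) (h (((\a.a) (\d.(\e.((d e) e)))) h))))
Step 7: (\h.(\i.(((((\a.a) (\d.(\e.((d e) e)))) h) i) (h (((\a.a) (\d.(\e.((d e) e)))) h)))))
Step 8: (\h.(\i.((((\d.(\e.((d e) e))) h) i) (h (((\a.a) (\d.(\e.((d e) e)))) h)))))
Step 9: (\h.(\i.(((\e.((h e) e)) i) (h (((\a.a) (\d.(\e.((d e) e)))) h)))))
Step 10: (\h.(\i.(((h i) i) (h (((\a.a) (\d.(\e.((d e) e)))) h)))))
Step 11: (\h.(\i.(((h i) i) (h ((\d.(\e.((d e) e))) h)))))
Step 12: (\h.(\i.(((h i) i) (h (\e.((h e) e))))))

Answer: (\h.(\i.(((h i) i) (h (\e.((h e) e))))))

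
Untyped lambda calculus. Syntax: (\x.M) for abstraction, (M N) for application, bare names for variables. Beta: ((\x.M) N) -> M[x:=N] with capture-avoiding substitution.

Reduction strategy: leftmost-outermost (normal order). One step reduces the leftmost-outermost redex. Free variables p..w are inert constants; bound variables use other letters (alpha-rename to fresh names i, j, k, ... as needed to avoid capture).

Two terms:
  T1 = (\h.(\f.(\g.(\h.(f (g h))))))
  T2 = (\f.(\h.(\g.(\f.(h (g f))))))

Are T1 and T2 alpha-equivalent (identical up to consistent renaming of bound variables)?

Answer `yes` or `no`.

Term 1: (\h.(\f.(\g.(\h.(f (g h))))))
Term 2: (\f.(\h.(\g.(\f.(h (g f))))))
Alpha-equivalence: compare structure up to binder renaming.
Result: True

Answer: yes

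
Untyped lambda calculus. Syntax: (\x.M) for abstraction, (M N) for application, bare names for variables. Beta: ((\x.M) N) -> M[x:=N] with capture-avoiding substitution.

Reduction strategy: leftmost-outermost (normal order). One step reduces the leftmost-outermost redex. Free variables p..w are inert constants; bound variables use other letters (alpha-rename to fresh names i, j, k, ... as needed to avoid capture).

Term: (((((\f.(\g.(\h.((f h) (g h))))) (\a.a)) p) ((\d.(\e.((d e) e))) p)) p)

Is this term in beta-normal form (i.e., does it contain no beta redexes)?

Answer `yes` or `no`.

Term: (((((\f.(\g.(\h.((f h) (g h))))) (\a.a)) p) ((\d.(\e.((d e) e))) p)) p)
Found 2 beta redex(es).

Answer: no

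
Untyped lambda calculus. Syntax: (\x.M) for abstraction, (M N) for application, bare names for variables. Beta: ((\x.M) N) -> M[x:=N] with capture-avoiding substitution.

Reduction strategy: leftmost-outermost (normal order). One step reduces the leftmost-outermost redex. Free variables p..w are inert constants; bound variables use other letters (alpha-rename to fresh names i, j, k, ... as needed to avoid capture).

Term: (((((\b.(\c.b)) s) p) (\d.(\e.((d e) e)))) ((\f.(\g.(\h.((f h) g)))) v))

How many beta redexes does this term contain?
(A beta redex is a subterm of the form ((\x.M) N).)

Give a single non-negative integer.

Term: (((((\b.(\c.b)) s) p) (\d.(\e.((d e) e)))) ((\f.(\g.(\h.((f h) g)))) v))
  Redex: ((\b.(\c.b)) s)
  Redex: ((\f.(\g.(\h.((f h) g)))) v)
Total redexes: 2

Answer: 2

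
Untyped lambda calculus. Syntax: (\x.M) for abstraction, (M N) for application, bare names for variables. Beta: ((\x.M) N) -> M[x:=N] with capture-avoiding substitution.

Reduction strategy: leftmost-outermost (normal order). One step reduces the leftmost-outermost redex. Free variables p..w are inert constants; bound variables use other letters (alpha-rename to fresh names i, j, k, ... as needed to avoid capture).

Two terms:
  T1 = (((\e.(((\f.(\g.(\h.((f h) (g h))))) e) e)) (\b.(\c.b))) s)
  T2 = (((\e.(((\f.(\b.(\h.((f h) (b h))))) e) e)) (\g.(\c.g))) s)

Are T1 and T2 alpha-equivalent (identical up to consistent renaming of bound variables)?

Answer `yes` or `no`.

Answer: yes

Derivation:
Term 1: (((\e.(((\f.(\g.(\h.((f h) (g h))))) e) e)) (\b.(\c.b))) s)
Term 2: (((\e.(((\f.(\b.(\h.((f h) (b h))))) e) e)) (\g.(\c.g))) s)
Alpha-equivalence: compare structure up to binder renaming.
Result: True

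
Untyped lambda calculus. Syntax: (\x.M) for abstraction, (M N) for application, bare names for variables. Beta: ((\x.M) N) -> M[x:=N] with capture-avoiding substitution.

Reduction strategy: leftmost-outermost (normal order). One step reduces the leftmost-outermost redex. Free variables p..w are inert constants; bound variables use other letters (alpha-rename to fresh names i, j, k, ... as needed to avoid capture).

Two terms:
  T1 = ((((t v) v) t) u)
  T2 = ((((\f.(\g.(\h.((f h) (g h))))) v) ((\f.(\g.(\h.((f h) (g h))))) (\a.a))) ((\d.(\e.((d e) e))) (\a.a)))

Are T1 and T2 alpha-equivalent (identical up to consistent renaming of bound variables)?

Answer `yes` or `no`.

Term 1: ((((t v) v) t) u)
Term 2: ((((\f.(\g.(\h.((f h) (g h))))) v) ((\f.(\g.(\h.((f h) (g h))))) (\a.a))) ((\d.(\e.((d e) e))) (\a.a)))
Alpha-equivalence: compare structure up to binder renaming.
Result: False

Answer: no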